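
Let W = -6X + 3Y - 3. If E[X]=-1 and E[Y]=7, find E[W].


E[-6X + 3Y - 3] = -6*E[X] + 3*E[Y] - 3
= (-6)*(-1) + (3)*(7) + (-3)
= 6 + 21 - 3 = 24

24


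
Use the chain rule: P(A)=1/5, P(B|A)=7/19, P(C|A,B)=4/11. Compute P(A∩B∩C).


P(A∩B∩C) = P(A) * P(B|A) * P(C|A∩B)
= 1/5 * 7/19 * 4/11
= 7/95 * 4/11 = 28/1045

28/1045


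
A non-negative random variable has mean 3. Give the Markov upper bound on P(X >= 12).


Markov: P(X >= a) <= E[X]/a
P(X >= 12) <= 3/12 = 1/4

1/4


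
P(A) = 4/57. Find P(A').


P(A') = 1 - P(A) = 1 - 4/57 = 53/57

53/57


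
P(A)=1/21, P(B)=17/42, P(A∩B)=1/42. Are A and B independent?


P(A)*P(B) = 1/21*17/42 = 17/882
P(A∩B) = 1/42 != 17/882, so not independent

No, A and B are not independent


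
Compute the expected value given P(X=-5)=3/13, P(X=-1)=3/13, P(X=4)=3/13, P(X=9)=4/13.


E[X] = sum(x * P(x))
= -5*3/13 - 1*3/13 + 4*3/13 + 9*4/13
= 30/13

30/13


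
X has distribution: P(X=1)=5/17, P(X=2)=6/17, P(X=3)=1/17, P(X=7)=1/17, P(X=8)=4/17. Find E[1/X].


E[1/X] = sum(g(x)*P(x))
= 1*5/17 + 1/2*6/17 + 1/3*1/17 + 1/7*1/17 + 1/8*4/17
= 377/714

377/714


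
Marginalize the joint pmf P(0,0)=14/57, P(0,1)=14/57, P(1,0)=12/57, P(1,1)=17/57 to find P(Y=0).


P(Y=0) = P(0,0)+P(1,0) = 14/57 + 12/57 = 26/57

26/57


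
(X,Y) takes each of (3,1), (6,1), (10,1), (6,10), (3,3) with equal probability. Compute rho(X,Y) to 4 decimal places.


Cov(X,Y) = -0.3200, Var(X) = 6.6400, Var(Y) = 12.1600
rho = Cov/(sqrt(VarX)*sqrt(VarY)) = -0.0356

-0.0356


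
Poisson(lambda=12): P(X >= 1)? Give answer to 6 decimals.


P(X>=1) = 1 - P(X<=0) = 1 - (e^(-12)*12^0/0!)
≈ 1 - 0.0000061442 = 0.9999938558
≈ 0.999994

0.999994


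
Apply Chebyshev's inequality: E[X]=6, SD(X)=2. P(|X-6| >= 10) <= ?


k = 10/2 = 5
Chebyshev: P(|X-mu| >= k*sigma) <= 1/k^2 = 1/5^2 = 1/25

1/25


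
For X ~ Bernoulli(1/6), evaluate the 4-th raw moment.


For Bernoulli: X in {0,1}
E[X^4] = 0^4*(1-1/6) + 1^4*1/6 = 1/6

1/6


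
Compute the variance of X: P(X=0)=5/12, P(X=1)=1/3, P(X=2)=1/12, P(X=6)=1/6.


E[X] = 3/2, E[X^2] = 20/3
Var(X) = E[X^2] - (E[X])^2 = 20/3 - (3/2)^2 = 53/12

53/12


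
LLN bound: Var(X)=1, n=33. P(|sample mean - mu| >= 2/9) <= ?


Var(Xbar) = Var(X)/n = 1/33
Chebyshev: P(|Xbar-mu| >= 2/9) <= Var(Xbar)/(2/9)^2 = (1/33)/(4/81) = 27/44

27/44


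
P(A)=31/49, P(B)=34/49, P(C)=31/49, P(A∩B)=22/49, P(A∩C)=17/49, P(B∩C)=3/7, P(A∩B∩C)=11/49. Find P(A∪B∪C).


P(A∪B∪C) = P(A)+P(B)+P(C) - P(AB)-P(AC)-P(BC) + P(ABC)
= 31/49+34/49+31/49 - 22/49-17/49-3/7 + 11/49
= 47/49

47/49


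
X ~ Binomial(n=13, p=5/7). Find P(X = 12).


P(X=12) = C(13,12) * p^12 * (1-p)^1
= 13 * 244140625/13841287201 * 2/7
= 6347656250/96889010407

6347656250/96889010407


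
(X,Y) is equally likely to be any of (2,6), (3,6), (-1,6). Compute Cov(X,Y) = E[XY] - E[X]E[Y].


E[X]=4/3, E[Y]=6, E[XY]=8
Cov(X,Y) = E[XY] - E[X]E[Y] = 8 - 4/3*6 = 0

0


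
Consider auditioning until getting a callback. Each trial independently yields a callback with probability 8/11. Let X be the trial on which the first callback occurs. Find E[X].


For geometric (trials until first success), E[X] = 1/p = 1/(8/11) = 11/8

11/8


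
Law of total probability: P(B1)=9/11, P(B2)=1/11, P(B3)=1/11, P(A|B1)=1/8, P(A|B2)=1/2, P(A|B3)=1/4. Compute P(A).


P(A) = P(A|B1)P(B1) + P(A|B2)P(B2) + P(A|B3)P(B3)
= 1/8*9/11 + 1/2*1/11 + 1/4*1/11
= 9/88 + 1/22 + 1/44 = 15/88

15/88


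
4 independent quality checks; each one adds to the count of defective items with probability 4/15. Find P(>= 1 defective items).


P(at least one) = 1 - P(none)
P(none) = (1 - 4/15)^4 = (11/15)^4 = 14641/50625
P(at least one) = 1 - 14641/50625 = 35984/50625

35984/50625


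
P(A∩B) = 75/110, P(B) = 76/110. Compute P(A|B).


P(A|B) = P(A∩B)/P(B) = (75/110)/(76/110) = 75/76

75/76


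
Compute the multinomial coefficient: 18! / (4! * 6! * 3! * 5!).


18! = 6402373705728000
Denominator: 4!=24 * 6!=720 * 3!=6 * 5!=120
Coefficient = 6402373705728000 / 12441600 = 514594080

514594080


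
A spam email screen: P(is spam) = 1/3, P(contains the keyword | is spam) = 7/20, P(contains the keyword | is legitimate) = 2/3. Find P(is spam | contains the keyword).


P(A) = P(A|B)P(B) + P(A|B')P(B') = 7/20*1/3 + 2/3*2/3 = 101/180
P(B|A) = P(A|B)P(B)/P(A) = (7/60)/(101/180) = 21/101

21/101


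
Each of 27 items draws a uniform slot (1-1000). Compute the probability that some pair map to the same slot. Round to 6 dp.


P(all different) = prod((1000-i)/1000 for i=0..26) = 0.701775
P(at least one match) = 1 - 0.701775 = 0.298225

0.298225


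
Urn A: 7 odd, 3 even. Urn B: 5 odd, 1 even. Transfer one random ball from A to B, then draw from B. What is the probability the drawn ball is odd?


P(transfer odd) = 7/10; P(transfer even) = 3/10
If odd transferred: Urn II has 6 odd of 7, so P(odd|odd moved) = 6/7
If even transferred: Urn II has 5 odd of 7, so P(odd|even moved) = 5/7
By total probability: P(odd) = 7/10*6/7 + 3/10*5/7 = 57/70

57/70


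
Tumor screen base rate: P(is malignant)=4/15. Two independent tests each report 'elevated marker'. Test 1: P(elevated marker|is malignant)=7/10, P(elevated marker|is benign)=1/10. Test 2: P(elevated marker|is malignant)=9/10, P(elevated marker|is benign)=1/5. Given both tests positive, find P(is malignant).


After test 1: P(+) = 7/10*4/15 + 1/10*11/15 = 13/50
P(B|+) = (14/75)/(13/50) = 28/39
After test 2 (use post1 as new prior): P(+) = 9/10*28/39 + 1/5*11/39 = 137/195
P(B|+,+) = (42/65)/(137/195) = 126/137

126/137


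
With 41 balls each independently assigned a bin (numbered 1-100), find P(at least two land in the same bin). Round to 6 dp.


P(all different) = prod((100-i)/100 for i=0..40) = 0.000067
P(at least one match) = 1 - 0.000067 = 0.999933

0.999933


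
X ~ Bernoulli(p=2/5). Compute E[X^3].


For Bernoulli: X in {0,1}
E[X^3] = 0^3*(1-2/5) + 1^3*2/5 = 2/5

2/5


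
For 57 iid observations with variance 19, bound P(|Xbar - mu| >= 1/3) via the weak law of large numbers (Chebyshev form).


Var(Xbar) = Var(X)/n = 19/57
Chebyshev: P(|Xbar-mu| >= 1/3) <= Var(Xbar)/(1/3)^2 = (1/3)/(1/9) = 3
Bound exceeds 1, so trivial bound: 1

1


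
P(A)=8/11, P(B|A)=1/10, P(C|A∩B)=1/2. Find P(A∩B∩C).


P(A∩B∩C) = P(A) * P(B|A) * P(C|A∩B)
= 8/11 * 1/10 * 1/2
= 4/55 * 1/2 = 2/55

2/55


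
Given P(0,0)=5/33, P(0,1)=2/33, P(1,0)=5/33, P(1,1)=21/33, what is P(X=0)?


P(X=0) = P(0,0)+P(0,1) = 5/33 + 2/33 = 7/33

7/33


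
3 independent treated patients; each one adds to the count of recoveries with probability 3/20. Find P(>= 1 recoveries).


P(at least one) = 1 - P(none)
P(none) = (1 - 3/20)^3 = (17/20)^3 = 4913/8000
P(at least one) = 1 - 4913/8000 = 3087/8000

3087/8000


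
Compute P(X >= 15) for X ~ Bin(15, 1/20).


P(X>=15) = P(X=15)
= 1/32768000000000000000
= 1/32768000000000000000

1/32768000000000000000


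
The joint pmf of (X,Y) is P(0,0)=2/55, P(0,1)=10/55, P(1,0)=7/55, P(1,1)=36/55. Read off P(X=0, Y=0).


Read from table: P(X=0, Y=0) = 2/55

2/55


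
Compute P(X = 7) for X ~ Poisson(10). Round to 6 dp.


P(X=7) = e^(-10) * 10^7 / 7!
≈ 0.00004539992976 * 10000000 / 5040
≈ 0.090079

0.090079


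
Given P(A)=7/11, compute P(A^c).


P(A') = 1 - P(A) = 1 - 7/11 = 4/11

4/11


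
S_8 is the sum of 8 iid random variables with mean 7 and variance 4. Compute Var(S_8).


By independence, Var(S_n) = n*Var(X_1) = 8*4 = 32

32


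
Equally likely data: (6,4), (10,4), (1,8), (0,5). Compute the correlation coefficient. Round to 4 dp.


Cov(X,Y) = -4.3125, Var(X) = 16.1875, Var(Y) = 2.6875
rho = Cov/(sqrt(VarX)*sqrt(VarY)) = -0.6538

-0.6538


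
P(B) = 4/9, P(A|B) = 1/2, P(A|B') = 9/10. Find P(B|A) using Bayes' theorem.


P(A) = P(A|B)P(B) + P(A|B')P(B') = 1/2*4/9 + 9/10*5/9 = 13/18
P(B|A) = P(A|B)P(B)/P(A) = (2/9)/(13/18) = 4/13

4/13


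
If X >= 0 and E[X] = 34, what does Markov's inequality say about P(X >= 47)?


Markov: P(X >= a) <= E[X]/a
P(X >= 47) <= 34/47

34/47


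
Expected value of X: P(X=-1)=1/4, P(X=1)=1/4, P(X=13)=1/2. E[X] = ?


E[X] = sum(x * P(x))
= -1*1/4 + 1*1/4 + 13*1/2
= 13/2

13/2


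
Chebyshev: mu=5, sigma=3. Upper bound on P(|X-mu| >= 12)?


k = 12/3 = 4
Chebyshev: P(|X-mu| >= k*sigma) <= 1/k^2 = 1/4^2 = 1/16

1/16


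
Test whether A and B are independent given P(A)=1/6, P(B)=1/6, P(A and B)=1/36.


P(A)*P(B) = 1/6*1/6 = 1/36
P(A∩B) = 1/36, which equals P(A)P(B), so independent

Yes, A and B are independent


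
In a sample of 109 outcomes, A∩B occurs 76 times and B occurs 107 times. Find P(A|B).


P(A|B) = P(A∩B)/P(B) = (76/109)/(107/109) = 76/107

76/107


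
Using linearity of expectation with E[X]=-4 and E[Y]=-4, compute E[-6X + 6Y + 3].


E[-6X + 6Y + 3] = -6*E[X] + 6*E[Y] + 3
= (-6)*(-4) + (6)*(-4) + (3)
= 24 - 24 + 3 = 3

3


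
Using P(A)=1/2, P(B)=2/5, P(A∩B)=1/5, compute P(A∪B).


P(A∪B) = P(A) + P(B) - P(A∩B)
= 1/2 + 2/5 - 1/5 = 7/10

7/10


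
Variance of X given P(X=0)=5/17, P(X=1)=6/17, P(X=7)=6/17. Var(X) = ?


E[X] = 48/17, E[X^2] = 300/17
Var(X) = E[X^2] - (E[X])^2 = 300/17 - (48/17)^2 = 2796/289

2796/289


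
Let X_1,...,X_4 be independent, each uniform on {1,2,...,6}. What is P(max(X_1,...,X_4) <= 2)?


P(max <= 2) = P(all X_i <= 2) = (P(X_1 <= 2))^4
= (2/6)^4 = (1/3)^4 = 1/81

1/81


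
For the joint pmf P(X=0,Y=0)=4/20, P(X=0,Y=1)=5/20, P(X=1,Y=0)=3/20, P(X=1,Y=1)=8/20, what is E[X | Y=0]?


P(Y=0) = 7/20
E[X|Y=0] = (0*4 + 1*3)/7 = 3/7

3/7


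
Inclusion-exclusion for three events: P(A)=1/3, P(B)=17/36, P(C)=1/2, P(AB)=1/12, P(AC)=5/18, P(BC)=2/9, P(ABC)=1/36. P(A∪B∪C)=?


P(A∪B∪C) = P(A)+P(B)+P(C) - P(AB)-P(AC)-P(BC) + P(ABC)
= 1/3+17/36+1/2 - 1/12-5/18-2/9 + 1/36
= 3/4

3/4


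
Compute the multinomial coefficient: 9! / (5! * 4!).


9! = 362880
Denominator: 5!=120 * 4!=24
Coefficient = 362880 / 2880 = 126

126


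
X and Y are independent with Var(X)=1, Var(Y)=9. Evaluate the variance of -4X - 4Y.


Independence => Cov(X,Y)=0
Var(-4X - 4Y) = (-4)^2*Var(X) + (-4)^2*Var(Y)
= 16*1 + 16*9 = 160

160


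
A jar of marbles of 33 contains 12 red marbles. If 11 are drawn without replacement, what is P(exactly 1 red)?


P(X=1) = C(12,1)*C(21,10) / C(33,11)
= 12*352716 / 193536720
= 4232592/193536720 = 2261/103385

2261/103385


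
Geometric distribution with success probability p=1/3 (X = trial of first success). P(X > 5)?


P(X > 5) = P(first 5 trials all fail) = (1-p)^5 = (2/3)^5 = 32/243

32/243


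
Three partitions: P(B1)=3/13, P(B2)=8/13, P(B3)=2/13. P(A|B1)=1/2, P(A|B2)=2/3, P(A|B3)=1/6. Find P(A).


P(A) = P(A|B1)P(B1) + P(A|B2)P(B2) + P(A|B3)P(B3)
= 1/2*3/13 + 2/3*8/13 + 1/6*2/13
= 3/26 + 16/39 + 1/39 = 43/78

43/78


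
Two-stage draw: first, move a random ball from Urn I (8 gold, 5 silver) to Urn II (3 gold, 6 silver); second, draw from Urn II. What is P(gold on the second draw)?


P(transfer gold) = 8/13; P(transfer silver) = 5/13
If gold transferred: Urn II has 4 gold of 10, so P(gold|gold moved) = 2/5
If silver transferred: Urn II has 3 gold of 10, so P(gold|silver moved) = 3/10
By total probability: P(gold) = 8/13*2/5 + 5/13*3/10 = 47/130

47/130


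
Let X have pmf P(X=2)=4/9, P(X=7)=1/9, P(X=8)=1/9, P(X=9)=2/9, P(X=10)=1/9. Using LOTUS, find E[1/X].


E[1/X] = sum(g(x)*P(x))
= 1/2*4/9 + 1/7*1/9 + 1/8*1/9 + 1/9*2/9 + 1/10*1/9
= 6527/22680

6527/22680


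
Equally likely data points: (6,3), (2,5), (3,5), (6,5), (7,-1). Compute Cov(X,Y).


E[X]=24/5, E[Y]=17/5, E[XY]=66/5
Cov(X,Y) = E[XY] - E[X]E[Y] = 66/5 - 24/5*17/5 = -78/25

-78/25


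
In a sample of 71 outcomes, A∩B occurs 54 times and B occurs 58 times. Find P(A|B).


P(A|B) = P(A∩B)/P(B) = (54/71)/(58/71) = 54/58 = 27/29

27/29


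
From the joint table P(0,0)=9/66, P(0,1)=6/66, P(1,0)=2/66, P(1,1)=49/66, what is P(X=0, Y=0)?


Read from table: P(X=0, Y=0) = 9/66 = 3/22

3/22


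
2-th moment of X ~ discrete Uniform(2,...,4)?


E[X^2] = (1/3) * sum(x^2 for x=2..4)
= 29/3

29/3


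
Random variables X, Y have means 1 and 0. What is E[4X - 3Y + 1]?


E[4X - 3Y + 1] = 4*E[X] - 3*E[Y] + 1
= (4)*(1) + (-3)*(0) + (1)
= 4 + 0 + 1 = 5

5


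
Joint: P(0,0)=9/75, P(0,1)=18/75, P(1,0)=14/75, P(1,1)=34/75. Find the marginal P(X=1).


P(X=1) = P(1,0)+P(1,1) = 14/75 + 34/75 = 48/75 = 16/25

16/25


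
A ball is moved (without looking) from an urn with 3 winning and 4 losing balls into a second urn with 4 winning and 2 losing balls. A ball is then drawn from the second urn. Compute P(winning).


P(transfer winning) = 3/7; P(transfer losing) = 4/7
If winning transferred: Urn II has 5 winning of 7, so P(winning|winning moved) = 5/7
If losing transferred: Urn II has 4 winning of 7, so P(winning|losing moved) = 4/7
By total probability: P(winning) = 3/7*5/7 + 4/7*4/7 = 31/49

31/49


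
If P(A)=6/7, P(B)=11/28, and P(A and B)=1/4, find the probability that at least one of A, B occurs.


P(A∪B) = P(A) + P(B) - P(A∩B)
= 6/7 + 11/28 - 1/4 = 1

1


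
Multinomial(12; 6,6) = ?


12! = 479001600
Denominator: 6!=720 * 6!=720
Coefficient = 479001600 / 518400 = 924

924


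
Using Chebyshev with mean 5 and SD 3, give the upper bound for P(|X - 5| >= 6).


k = 6/3 = 2
Chebyshev: P(|X-mu| >= k*sigma) <= 1/k^2 = 1/2^2 = 1/4

1/4


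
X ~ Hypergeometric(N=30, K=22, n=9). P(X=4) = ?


P(X=4) = C(22,4)*C(8,5) / C(30,9)
= 7315*56 / 14307150
= 409640/14307150 = 3724/130065

3724/130065


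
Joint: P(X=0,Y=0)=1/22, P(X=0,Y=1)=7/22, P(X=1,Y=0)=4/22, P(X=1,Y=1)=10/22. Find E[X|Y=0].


P(Y=0) = 5/22
E[X|Y=0] = (0*1 + 1*4)/5 = 4/5

4/5


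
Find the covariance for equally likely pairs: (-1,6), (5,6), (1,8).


E[X]=5/3, E[Y]=20/3, E[XY]=32/3
Cov(X,Y) = E[XY] - E[X]E[Y] = 32/3 - 5/3*20/3 = -4/9

-4/9


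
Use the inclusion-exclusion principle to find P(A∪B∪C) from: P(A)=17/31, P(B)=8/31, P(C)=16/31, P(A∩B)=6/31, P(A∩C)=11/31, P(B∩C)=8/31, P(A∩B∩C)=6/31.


P(A∪B∪C) = P(A)+P(B)+P(C) - P(AB)-P(AC)-P(BC) + P(ABC)
= 17/31+8/31+16/31 - 6/31-11/31-8/31 + 6/31
= 22/31

22/31


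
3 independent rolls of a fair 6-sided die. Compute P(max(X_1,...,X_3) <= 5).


P(max <= 5) = P(all X_i <= 5) = (P(X_1 <= 5))^3
= (5/6)^3 = 125/216

125/216


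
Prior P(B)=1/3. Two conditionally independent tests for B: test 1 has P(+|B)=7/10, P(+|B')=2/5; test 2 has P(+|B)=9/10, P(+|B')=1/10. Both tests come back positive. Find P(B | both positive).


After test 1: P(+) = 7/10*1/3 + 2/5*2/3 = 1/2
P(B|+) = (7/30)/(1/2) = 7/15
After test 2 (use post1 as new prior): P(+) = 9/10*7/15 + 1/10*8/15 = 71/150
P(B|+,+) = (21/50)/(71/150) = 63/71

63/71


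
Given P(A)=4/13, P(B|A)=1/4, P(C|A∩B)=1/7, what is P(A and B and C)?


P(A∩B∩C) = P(A) * P(B|A) * P(C|A∩B)
= 4/13 * 1/4 * 1/7
= 1/13 * 1/7 = 1/91

1/91


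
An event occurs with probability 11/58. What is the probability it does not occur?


P(A') = 1 - P(A) = 1 - 11/58 = 47/58

47/58


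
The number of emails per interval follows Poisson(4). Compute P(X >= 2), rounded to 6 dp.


P(X>=2) = 1 - P(X<=1) = 1 - (e^(-4)*4^0/0! + e^(-4)*4^1/1!)
≈ 1 - (0.0183156389 + 0.0732625556)
= 1 - 0.0915781945 = 0.9084218055
≈ 0.908422

0.908422


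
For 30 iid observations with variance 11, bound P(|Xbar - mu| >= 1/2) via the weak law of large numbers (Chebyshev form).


Var(Xbar) = Var(X)/n = 11/30
Chebyshev: P(|Xbar-mu| >= 1/2) <= Var(Xbar)/(1/2)^2 = (11/30)/(1/4) = 22/15
Bound exceeds 1, so trivial bound: 1

1


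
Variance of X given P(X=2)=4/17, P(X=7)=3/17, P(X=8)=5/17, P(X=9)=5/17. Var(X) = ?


E[X] = 114/17, E[X^2] = 888/17
Var(X) = E[X^2] - (E[X])^2 = 888/17 - (114/17)^2 = 2100/289

2100/289


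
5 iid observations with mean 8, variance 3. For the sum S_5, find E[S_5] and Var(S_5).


E[S_n] = n*mu = 5*8 = 40
Var(S_n) = n*sigma^2 = 5*3 = 15

E[S_5]=40, Var(S_5)=15


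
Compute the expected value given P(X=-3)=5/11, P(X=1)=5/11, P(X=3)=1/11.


E[X] = sum(x * P(x))
= -3*5/11 + 1*5/11 + 3*1/11
= -7/11

-7/11


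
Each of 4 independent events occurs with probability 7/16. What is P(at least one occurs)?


P(at least one) = 1 - P(none)
P(none) = (1 - 7/16)^4 = (9/16)^4 = 6561/65536
P(at least one) = 1 - 6561/65536 = 58975/65536

58975/65536


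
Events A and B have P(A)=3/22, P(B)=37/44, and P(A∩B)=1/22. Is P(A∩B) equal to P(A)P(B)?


P(A)*P(B) = 3/22*37/44 = 111/968
P(A∩B) = 1/22 != 111/968, so not independent

No, A and B are not independent


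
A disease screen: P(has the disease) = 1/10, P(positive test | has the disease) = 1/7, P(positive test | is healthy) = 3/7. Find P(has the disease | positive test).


P(A) = P(A|B)P(B) + P(A|B')P(B') = 1/7*1/10 + 3/7*9/10 = 2/5
P(B|A) = P(A|B)P(B)/P(A) = (1/70)/(2/5) = 1/28

1/28


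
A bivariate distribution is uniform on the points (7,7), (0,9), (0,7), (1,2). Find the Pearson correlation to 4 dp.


Cov(X,Y) = 0.2500, Var(X) = 8.5000, Var(Y) = 6.6875
rho = Cov/(sqrt(VarX)*sqrt(VarY)) = 0.0332

0.0332


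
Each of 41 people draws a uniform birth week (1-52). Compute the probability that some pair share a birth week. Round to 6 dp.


P(all different) = prod((52-i)/52 for i=0..40) = 0.000000
P(at least one match) = 1 - 0.000000 = 1.000000

1.000000


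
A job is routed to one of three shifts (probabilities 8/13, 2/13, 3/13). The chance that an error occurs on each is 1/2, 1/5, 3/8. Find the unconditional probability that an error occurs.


P(A) = P(A|B1)P(B1) + P(A|B2)P(B2) + P(A|B3)P(B3)
= 1/2*8/13 + 1/5*2/13 + 3/8*3/13
= 4/13 + 2/65 + 9/104 = 17/40

17/40


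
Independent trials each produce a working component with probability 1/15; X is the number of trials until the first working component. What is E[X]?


For geometric (trials until first success), E[X] = 1/p = 1/(1/15) = 15

15


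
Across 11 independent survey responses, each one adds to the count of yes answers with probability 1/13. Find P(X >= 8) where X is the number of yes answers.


P(X>=8) = P(X=8) + P(X=9) + P(X=10) + P(X=11)
= 285120/1792160394037 + 7920/1792160394037 + 132/1792160394037 + 1/1792160394037
= 293173/1792160394037

293173/1792160394037


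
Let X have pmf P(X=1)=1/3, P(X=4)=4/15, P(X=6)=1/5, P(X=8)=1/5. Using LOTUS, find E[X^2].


E[X^2] = sum(g(x)*P(x))
= 1*1/3 + 16*4/15 + 36*1/5 + 64*1/5
= 123/5

123/5


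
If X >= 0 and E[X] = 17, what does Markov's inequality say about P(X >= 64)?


Markov: P(X >= a) <= E[X]/a
P(X >= 64) <= 17/64

17/64


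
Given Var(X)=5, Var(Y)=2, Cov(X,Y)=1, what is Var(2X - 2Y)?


Var(2X - 2Y) = 2^2*Var(X) + (-2)^2*Var(Y) + 2*2*(-2)*Cov(X,Y)
= 4*5 + 4*2 - 8*1
= 20 + 8 - 8 = 20

20


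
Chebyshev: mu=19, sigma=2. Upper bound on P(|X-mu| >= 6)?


k = 6/2 = 3
Chebyshev: P(|X-mu| >= k*sigma) <= 1/k^2 = 1/3^2 = 1/9

1/9


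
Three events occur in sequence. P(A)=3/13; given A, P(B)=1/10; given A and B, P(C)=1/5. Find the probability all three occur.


P(A∩B∩C) = P(A) * P(B|A) * P(C|A∩B)
= 3/13 * 1/10 * 1/5
= 3/130 * 1/5 = 3/650

3/650


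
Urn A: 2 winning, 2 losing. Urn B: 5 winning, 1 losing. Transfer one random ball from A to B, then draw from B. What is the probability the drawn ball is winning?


P(transfer winning) = 2/4 = 1/2; P(transfer losing) = 1/2
If winning transferred: Urn II has 6 winning of 7, so P(winning|winning moved) = 6/7
If losing transferred: Urn II has 5 winning of 7, so P(winning|losing moved) = 5/7
By total probability: P(winning) = 1/2*6/7 + 1/2*5/7 = 11/14

11/14


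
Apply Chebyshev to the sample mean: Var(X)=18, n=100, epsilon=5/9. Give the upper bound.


Var(Xbar) = Var(X)/n = 18/100
Chebyshev: P(|Xbar-mu| >= 5/9) <= Var(Xbar)/(5/9)^2 = (9/50)/(25/81) = 729/1250

729/1250


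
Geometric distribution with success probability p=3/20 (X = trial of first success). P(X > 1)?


P(X > 1) = P(first 1 trials all fail) = (1-p)^1 = (17/20)^1 = 17/20

17/20


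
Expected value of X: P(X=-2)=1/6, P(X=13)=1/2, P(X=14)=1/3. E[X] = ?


E[X] = sum(x * P(x))
= -2*1/6 + 13*1/2 + 14*1/3
= 65/6

65/6


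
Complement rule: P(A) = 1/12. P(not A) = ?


P(A') = 1 - P(A) = 1 - 1/12 = 11/12

11/12


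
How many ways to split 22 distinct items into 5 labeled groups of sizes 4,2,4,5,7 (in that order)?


22! = 1124000727777607680000
Denominator: 4!=24 * 2!=2 * 4!=24 * 5!=120 * 7!=5040
Coefficient = 1124000727777607680000 / 696729600 = 1613252440800

1613252440800


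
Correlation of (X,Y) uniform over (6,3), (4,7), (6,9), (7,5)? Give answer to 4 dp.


Cov(X,Y) = -0.7500, Var(X) = 1.1875, Var(Y) = 5.0000
rho = Cov/(sqrt(VarX)*sqrt(VarY)) = -0.3078

-0.3078


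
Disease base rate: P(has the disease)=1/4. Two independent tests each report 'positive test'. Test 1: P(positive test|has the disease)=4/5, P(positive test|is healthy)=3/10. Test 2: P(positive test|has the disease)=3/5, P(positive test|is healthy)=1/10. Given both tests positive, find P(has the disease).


After test 1: P(+) = 4/5*1/4 + 3/10*3/4 = 17/40
P(B|+) = (1/5)/(17/40) = 8/17
After test 2 (use post1 as new prior): P(+) = 3/5*8/17 + 1/10*9/17 = 57/170
P(B|+,+) = (24/85)/(57/170) = 16/19

16/19


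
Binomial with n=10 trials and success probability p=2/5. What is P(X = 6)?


P(X=6) = C(10,6) * p^6 * (1-p)^4
= 210 * 64/15625 * 81/625
= 217728/1953125

217728/1953125


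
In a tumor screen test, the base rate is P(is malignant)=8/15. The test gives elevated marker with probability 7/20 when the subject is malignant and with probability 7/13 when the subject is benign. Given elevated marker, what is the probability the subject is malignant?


P(A) = P(A|B)P(B) + P(A|B')P(B') = 7/20*8/15 + 7/13*7/15 = 427/975
P(B|A) = P(A|B)P(B)/P(A) = (14/75)/(427/975) = 26/61

26/61


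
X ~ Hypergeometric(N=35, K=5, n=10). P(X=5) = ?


P(X=5) = C(5,5)*C(30,5) / C(35,10)
= 1*142506 / 183579396
= 142506/183579396 = 9/11594

9/11594


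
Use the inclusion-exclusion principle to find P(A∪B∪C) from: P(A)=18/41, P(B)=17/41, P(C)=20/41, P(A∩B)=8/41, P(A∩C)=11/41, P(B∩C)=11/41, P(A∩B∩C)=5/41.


P(A∪B∪C) = P(A)+P(B)+P(C) - P(AB)-P(AC)-P(BC) + P(ABC)
= 18/41+17/41+20/41 - 8/41-11/41-11/41 + 5/41
= 30/41

30/41


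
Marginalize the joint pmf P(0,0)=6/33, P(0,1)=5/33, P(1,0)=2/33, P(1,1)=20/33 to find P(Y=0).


P(Y=0) = P(0,0)+P(1,0) = 6/33 + 2/33 = 8/33

8/33


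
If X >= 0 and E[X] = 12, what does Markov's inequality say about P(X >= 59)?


Markov: P(X >= a) <= E[X]/a
P(X >= 59) <= 12/59

12/59


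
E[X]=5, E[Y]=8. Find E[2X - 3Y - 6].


E[2X - 3Y - 6] = 2*E[X] - 3*E[Y] - 6
= (2)*(5) + (-3)*(8) + (-6)
= 10 - 24 - 6 = -20

-20


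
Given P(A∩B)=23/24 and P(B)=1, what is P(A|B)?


P(A|B) = P(A∩B)/P(B) = (23/24)/(24/24) = 23/24

23/24


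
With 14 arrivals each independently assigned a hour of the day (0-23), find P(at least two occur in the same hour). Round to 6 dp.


P(all different) = prod((24-i)/24 for i=0..13) = 0.008128
P(at least one match) = 1 - 0.008128 = 0.991872

0.991872


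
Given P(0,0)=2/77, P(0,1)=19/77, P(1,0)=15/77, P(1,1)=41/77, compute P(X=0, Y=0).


Read from table: P(X=0, Y=0) = 2/77

2/77


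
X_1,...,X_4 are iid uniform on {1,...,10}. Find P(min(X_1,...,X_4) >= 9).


P(min >= 9) = P(all X_i >= 9) = (P(X_1 >= 9))^4
= (2/10)^4 = (1/5)^4 = 1/625

1/625


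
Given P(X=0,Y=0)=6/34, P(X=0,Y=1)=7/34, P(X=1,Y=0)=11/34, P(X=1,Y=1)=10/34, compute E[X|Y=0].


P(Y=0) = 17/34
E[X|Y=0] = (0*6 + 1*11)/17 = 11/17

11/17


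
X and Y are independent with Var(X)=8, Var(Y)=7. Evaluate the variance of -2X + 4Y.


Independence => Cov(X,Y)=0
Var(-2X + 4Y) = (-2)^2*Var(X) + 4^2*Var(Y)
= 4*8 + 16*7 = 144

144


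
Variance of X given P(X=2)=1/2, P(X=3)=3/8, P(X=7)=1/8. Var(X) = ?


E[X] = 3, E[X^2] = 23/2
Var(X) = E[X^2] - (E[X])^2 = 23/2 - (3)^2 = 5/2

5/2


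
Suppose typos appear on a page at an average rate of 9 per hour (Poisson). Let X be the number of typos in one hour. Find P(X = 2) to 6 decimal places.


P(X=2) = e^(-9) * 9^2 / 2!
≈ 0.0001234098041 * 81 / 2
≈ 0.004998

0.004998


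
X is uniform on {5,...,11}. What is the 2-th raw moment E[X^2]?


E[X^2] = (1/7) * sum(x^2 for x=5..11)
= 476/7 = 68

68


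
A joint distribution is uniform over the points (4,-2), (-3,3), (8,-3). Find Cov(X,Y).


E[X]=3, E[Y]=-2/3, E[XY]=-41/3
Cov(X,Y) = E[XY] - E[X]E[Y] = -41/3 - 3*-2/3 = -35/3

-35/3


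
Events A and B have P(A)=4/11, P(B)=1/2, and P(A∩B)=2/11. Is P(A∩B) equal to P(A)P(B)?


P(A)*P(B) = 4/11*1/2 = 2/11
P(A∩B) = 2/11, which equals P(A)P(B), so independent

Yes, A and B are independent


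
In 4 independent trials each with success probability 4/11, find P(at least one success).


P(at least one) = 1 - P(none)
P(none) = (1 - 4/11)^4 = (7/11)^4 = 2401/14641
P(at least one) = 1 - 2401/14641 = 12240/14641

12240/14641


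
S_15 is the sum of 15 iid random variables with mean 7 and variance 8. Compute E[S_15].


E[S_n] = n*E[X_1] = 15*7 = 105

105


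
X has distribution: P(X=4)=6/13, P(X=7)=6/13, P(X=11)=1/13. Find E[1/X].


E[1/X] = sum(g(x)*P(x))
= 1/4*6/13 + 1/7*6/13 + 1/11*1/13
= 29/154

29/154


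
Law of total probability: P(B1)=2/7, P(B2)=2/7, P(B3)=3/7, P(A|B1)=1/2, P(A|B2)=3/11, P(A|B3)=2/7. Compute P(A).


P(A) = P(A|B1)P(B1) + P(A|B2)P(B2) + P(A|B3)P(B3)
= 1/2*2/7 + 3/11*2/7 + 2/7*3/7
= 1/7 + 6/77 + 6/49 = 185/539

185/539


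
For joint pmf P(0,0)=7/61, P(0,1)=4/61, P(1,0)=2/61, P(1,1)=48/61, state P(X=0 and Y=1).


Read from table: P(X=0, Y=1) = 4/61

4/61


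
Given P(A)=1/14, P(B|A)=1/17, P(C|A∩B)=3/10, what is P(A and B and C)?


P(A∩B∩C) = P(A) * P(B|A) * P(C|A∩B)
= 1/14 * 1/17 * 3/10
= 1/238 * 3/10 = 3/2380

3/2380


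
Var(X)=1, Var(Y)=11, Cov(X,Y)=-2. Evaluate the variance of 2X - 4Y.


Var(2X - 4Y) = 2^2*Var(X) + (-4)^2*Var(Y) + 2*2*(-4)*Cov(X,Y)
= 4*1 + 16*11 - 16*(-2)
= 4 + 176 + 32 = 212

212


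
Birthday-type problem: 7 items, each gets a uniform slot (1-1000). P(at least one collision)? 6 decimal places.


P(all different) = prod((1000-i)/1000 for i=0..6) = 0.979174
P(at least one match) = 1 - 0.979174 = 0.020826

0.020826


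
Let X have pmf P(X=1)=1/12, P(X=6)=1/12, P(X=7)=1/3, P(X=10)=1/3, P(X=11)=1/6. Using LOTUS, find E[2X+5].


E[2X+5] = sum(g(x)*P(x))
= 7*1/12 + 17*1/12 + 19*1/3 + 25*1/3 + 27*1/6
= 127/6

127/6


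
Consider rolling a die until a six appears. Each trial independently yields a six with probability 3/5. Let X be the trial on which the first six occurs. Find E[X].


For geometric (trials until first success), E[X] = 1/p = 1/(3/5) = 5/3

5/3


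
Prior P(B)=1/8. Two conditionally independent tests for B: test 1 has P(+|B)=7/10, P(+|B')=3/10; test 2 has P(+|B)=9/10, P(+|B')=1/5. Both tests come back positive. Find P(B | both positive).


After test 1: P(+) = 7/10*1/8 + 3/10*7/8 = 7/20
P(B|+) = (7/80)/(7/20) = 1/4
After test 2 (use post1 as new prior): P(+) = 9/10*1/4 + 1/5*3/4 = 3/8
P(B|+,+) = (9/40)/(3/8) = 3/5

3/5


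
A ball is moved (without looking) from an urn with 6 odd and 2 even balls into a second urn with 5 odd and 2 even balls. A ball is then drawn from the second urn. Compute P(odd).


P(transfer odd) = 6/8 = 3/4; P(transfer even) = 1/4
If odd transferred: Urn II has 6 odd of 8, so P(odd|odd moved) = 3/4
If even transferred: Urn II has 5 odd of 8, so P(odd|even moved) = 5/8
By total probability: P(odd) = 3/4*3/4 + 1/4*5/8 = 23/32

23/32


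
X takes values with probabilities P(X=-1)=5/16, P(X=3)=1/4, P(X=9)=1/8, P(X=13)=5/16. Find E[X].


E[X] = sum(x * P(x))
= -1*5/16 + 3*1/4 + 9*1/8 + 13*5/16
= 45/8

45/8


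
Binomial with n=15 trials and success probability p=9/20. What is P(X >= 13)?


P(X>=13) = P(X=13) + P(X=14) + P(X=15)
= 6458881069783989/6553600000000000000 + 754934151013713/6553600000000000000 + 205891132094649/32768000000000000000
= 36274967236083159/32768000000000000000

36274967236083159/32768000000000000000


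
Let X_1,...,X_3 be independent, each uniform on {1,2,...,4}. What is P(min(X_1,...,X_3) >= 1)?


P(min >= 1) = P(all X_i >= 1) = (P(X_1 >= 1))^3
= (4/4)^3 = 1^3 = 1

1


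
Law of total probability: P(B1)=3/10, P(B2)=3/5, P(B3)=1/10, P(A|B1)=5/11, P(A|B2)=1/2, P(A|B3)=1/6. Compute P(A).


P(A) = P(A|B1)P(B1) + P(A|B2)P(B2) + P(A|B3)P(B3)
= 5/11*3/10 + 1/2*3/5 + 1/6*1/10
= 3/22 + 3/10 + 1/60 = 299/660

299/660


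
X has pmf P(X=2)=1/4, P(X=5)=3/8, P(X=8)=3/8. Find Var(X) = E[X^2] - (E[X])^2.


E[X] = 43/8, E[X^2] = 275/8
Var(X) = E[X^2] - (E[X])^2 = 275/8 - (43/8)^2 = 351/64

351/64


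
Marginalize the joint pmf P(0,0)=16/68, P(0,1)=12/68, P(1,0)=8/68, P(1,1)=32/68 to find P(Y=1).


P(Y=1) = P(0,1)+P(1,1) = 12/68 + 32/68 = 44/68 = 11/17

11/17


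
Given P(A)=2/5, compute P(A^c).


P(A') = 1 - P(A) = 1 - 2/5 = 3/5

3/5


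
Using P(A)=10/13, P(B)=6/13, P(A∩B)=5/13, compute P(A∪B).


P(A∪B) = P(A) + P(B) - P(A∩B)
= 10/13 + 6/13 - 5/13 = 11/13

11/13


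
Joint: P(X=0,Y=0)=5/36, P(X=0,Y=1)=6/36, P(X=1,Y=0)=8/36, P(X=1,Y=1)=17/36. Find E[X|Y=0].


P(Y=0) = 13/36
E[X|Y=0] = (0*5 + 1*8)/13 = 8/13

8/13


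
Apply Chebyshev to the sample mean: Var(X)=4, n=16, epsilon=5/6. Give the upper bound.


Var(Xbar) = Var(X)/n = 4/16
Chebyshev: P(|Xbar-mu| >= 5/6) <= Var(Xbar)/(5/6)^2 = (1/4)/(25/36) = 9/25

9/25


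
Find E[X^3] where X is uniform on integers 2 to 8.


E[X^3] = (1/7) * sum(x^3 for x=2..8)
= 1295/7 = 185

185


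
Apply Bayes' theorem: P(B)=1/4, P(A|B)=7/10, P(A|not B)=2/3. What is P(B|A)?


P(A) = P(A|B)P(B) + P(A|B')P(B') = 7/10*1/4 + 2/3*3/4 = 27/40
P(B|A) = P(A|B)P(B)/P(A) = (7/40)/(27/40) = 7/27

7/27


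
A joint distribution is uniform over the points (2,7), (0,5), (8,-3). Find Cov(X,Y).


E[X]=10/3, E[Y]=3, E[XY]=-10/3
Cov(X,Y) = E[XY] - E[X]E[Y] = -10/3 - 10/3*3 = -40/3

-40/3


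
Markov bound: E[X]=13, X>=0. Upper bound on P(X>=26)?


Markov: P(X >= a) <= E[X]/a
P(X >= 26) <= 13/26 = 1/2

1/2


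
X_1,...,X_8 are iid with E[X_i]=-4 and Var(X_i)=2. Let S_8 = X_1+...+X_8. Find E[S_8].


E[S_n] = n*E[X_1] = 8*-4 = -32

-32


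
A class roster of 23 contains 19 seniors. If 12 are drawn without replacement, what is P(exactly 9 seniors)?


P(X=9) = C(19,9)*C(4,3) / C(23,12)
= 92378*4 / 1352078
= 369512/1352078 = 44/161

44/161


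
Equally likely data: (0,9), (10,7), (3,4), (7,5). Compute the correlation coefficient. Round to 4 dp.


Cov(X,Y) = -2.0000, Var(X) = 14.5000, Var(Y) = 3.6875
rho = Cov/(sqrt(VarX)*sqrt(VarY)) = -0.2735

-0.2735


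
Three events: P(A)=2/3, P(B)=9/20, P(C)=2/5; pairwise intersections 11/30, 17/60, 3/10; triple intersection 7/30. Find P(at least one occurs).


P(A∪B∪C) = P(A)+P(B)+P(C) - P(AB)-P(AC)-P(BC) + P(ABC)
= 2/3+9/20+2/5 - 11/30-17/60-3/10 + 7/30
= 4/5

4/5


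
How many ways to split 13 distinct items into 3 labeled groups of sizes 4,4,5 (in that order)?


13! = 6227020800
Denominator: 4!=24 * 4!=24 * 5!=120
Coefficient = 6227020800 / 69120 = 90090

90090


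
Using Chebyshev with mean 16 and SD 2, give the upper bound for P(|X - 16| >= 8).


k = 8/2 = 4
Chebyshev: P(|X-mu| >= k*sigma) <= 1/k^2 = 1/4^2 = 1/16

1/16


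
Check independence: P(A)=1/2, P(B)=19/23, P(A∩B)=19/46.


P(A)*P(B) = 1/2*19/23 = 19/46
P(A∩B) = 19/46, which equals P(A)P(B), so independent

Yes, A and B are independent


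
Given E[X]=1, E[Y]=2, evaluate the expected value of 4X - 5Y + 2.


E[4X - 5Y + 2] = 4*E[X] - 5*E[Y] + 2
= (4)*(1) + (-5)*(2) + (2)
= 4 - 10 + 2 = -4

-4


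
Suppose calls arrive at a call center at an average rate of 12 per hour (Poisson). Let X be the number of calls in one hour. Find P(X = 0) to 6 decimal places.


P(X=0) = e^(-12) * 12^0 / 0!
≈ 0.000006144212353 * 1 / 1
≈ 0.000006

0.000006


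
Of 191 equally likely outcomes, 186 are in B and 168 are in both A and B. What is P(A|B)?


P(A|B) = P(A∩B)/P(B) = (168/191)/(186/191) = 168/186 = 28/31

28/31


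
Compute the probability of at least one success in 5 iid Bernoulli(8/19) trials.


P(at least one) = 1 - P(none)
P(none) = (1 - 8/19)^5 = (11/19)^5 = 161051/2476099
P(at least one) = 1 - 161051/2476099 = 2315048/2476099

2315048/2476099


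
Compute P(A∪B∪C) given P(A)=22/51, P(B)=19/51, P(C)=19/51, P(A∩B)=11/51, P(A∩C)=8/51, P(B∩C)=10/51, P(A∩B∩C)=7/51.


P(A∪B∪C) = P(A)+P(B)+P(C) - P(AB)-P(AC)-P(BC) + P(ABC)
= 22/51+19/51+19/51 - 11/51-8/51-10/51 + 7/51
= 38/51

38/51


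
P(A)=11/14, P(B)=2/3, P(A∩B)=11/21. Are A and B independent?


P(A)*P(B) = 11/14*2/3 = 11/21
P(A∩B) = 11/21, which equals P(A)P(B), so independent

Yes, A and B are independent


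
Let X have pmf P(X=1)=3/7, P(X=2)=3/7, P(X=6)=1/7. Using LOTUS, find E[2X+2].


E[2X+2] = sum(g(x)*P(x))
= 4*3/7 + 6*3/7 + 14*1/7
= 44/7

44/7


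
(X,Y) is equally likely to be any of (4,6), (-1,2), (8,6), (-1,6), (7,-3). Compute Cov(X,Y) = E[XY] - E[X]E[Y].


E[X]=17/5, E[Y]=17/5, E[XY]=43/5
Cov(X,Y) = E[XY] - E[X]E[Y] = 43/5 - 17/5*17/5 = -74/25

-74/25


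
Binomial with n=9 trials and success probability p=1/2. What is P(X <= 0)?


P(X<=0) = P(X=0)
= 1/512
= 1/512

1/512


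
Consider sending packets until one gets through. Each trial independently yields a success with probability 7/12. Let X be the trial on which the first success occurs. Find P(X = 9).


P(X=9) = (1-p)^8 * p = (5/12)^8 * 7/12
= 390625/429981696 * 7/12 = 2734375/5159780352

2734375/5159780352


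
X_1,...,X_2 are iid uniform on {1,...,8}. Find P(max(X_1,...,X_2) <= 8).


P(max <= 8) = P(all X_i <= 8) = (P(X_1 <= 8))^2
= (8/8)^2 = 1^2 = 1

1


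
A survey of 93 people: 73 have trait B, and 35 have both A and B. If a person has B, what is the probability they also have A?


P(A|B) = P(A∩B)/P(B) = (35/93)/(73/93) = 35/73

35/73


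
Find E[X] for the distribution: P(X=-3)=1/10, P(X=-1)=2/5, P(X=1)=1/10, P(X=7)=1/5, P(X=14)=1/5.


E[X] = sum(x * P(x))
= -3*1/10 - 1*2/5 + 1*1/10 + 7*1/5 + 14*1/5
= 18/5

18/5


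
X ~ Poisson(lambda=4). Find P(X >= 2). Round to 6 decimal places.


P(X>=2) = 1 - P(X<=1) = 1 - (e^(-4)*4^0/0! + e^(-4)*4^1/1!)
≈ 1 - (0.0183156389 + 0.0732625556)
= 1 - 0.0915781945 = 0.9084218055
≈ 0.908422

0.908422


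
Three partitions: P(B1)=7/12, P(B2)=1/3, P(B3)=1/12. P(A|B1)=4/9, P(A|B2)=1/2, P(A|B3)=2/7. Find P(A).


P(A) = P(A|B1)P(B1) + P(A|B2)P(B2) + P(A|B3)P(B3)
= 4/9*7/12 + 1/2*1/3 + 2/7*1/12
= 7/27 + 1/6 + 1/42 = 85/189

85/189


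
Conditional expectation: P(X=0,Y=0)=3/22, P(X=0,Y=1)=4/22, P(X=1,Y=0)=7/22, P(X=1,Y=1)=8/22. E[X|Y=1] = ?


P(Y=1) = 12/22
E[X|Y=1] = (0*4 + 1*8)/12 = 8/12 = 2/3

2/3


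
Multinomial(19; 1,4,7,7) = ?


19! = 121645100408832000
Denominator: 1!=1 * 4!=24 * 7!=5040 * 7!=5040
Coefficient = 121645100408832000 / 609638400 = 199536480

199536480


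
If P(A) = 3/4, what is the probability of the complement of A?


P(A') = 1 - P(A) = 1 - 3/4 = 1/4

1/4


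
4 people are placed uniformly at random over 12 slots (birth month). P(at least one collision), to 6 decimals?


P(all different) = prod((12-i)/12 for i=0..3) = 0.572917
P(at least one match) = 1 - 0.572917 = 0.427083

0.427083


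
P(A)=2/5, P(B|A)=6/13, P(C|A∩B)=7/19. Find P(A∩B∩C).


P(A∩B∩C) = P(A) * P(B|A) * P(C|A∩B)
= 2/5 * 6/13 * 7/19
= 12/65 * 7/19 = 84/1235

84/1235


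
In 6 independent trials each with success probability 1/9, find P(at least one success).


P(at least one) = 1 - P(none)
P(none) = (1 - 1/9)^6 = (8/9)^6 = 262144/531441
P(at least one) = 1 - 262144/531441 = 269297/531441

269297/531441


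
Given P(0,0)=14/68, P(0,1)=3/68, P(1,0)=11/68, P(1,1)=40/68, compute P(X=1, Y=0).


Read from table: P(X=1, Y=0) = 11/68

11/68


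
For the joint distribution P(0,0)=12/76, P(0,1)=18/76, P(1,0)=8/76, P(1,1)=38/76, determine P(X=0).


P(X=0) = P(0,0)+P(0,1) = 12/76 + 18/76 = 30/76 = 15/38

15/38


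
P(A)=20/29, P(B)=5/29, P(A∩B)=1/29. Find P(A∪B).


P(A∪B) = P(A) + P(B) - P(A∩B)
= 20/29 + 5/29 - 1/29 = 24/29

24/29


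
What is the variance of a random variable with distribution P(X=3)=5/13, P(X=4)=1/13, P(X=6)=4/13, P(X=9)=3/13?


E[X] = 70/13, E[X^2] = 448/13
Var(X) = E[X^2] - (E[X])^2 = 448/13 - (70/13)^2 = 924/169

924/169


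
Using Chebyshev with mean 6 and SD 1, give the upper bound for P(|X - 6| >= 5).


k = 5/1 = 5
Chebyshev: P(|X-mu| >= k*sigma) <= 1/k^2 = 1/5^2 = 1/25

1/25


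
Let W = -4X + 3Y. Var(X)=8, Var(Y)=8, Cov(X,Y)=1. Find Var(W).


Var(-4X + 3Y) = (-4)^2*Var(X) + 3^2*Var(Y) + 2*(-4)*3*Cov(X,Y)
= 16*8 + 9*8 - 24*1
= 128 + 72 - 24 = 176

176


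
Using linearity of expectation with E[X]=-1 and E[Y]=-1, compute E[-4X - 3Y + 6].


E[-4X - 3Y + 6] = -4*E[X] - 3*E[Y] + 6
= (-4)*(-1) + (-3)*(-1) + (6)
= 4 + 3 + 6 = 13

13


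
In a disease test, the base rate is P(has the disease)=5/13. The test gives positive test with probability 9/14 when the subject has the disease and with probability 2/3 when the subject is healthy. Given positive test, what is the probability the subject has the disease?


P(A) = P(A|B)P(B) + P(A|B')P(B') = 9/14*5/13 + 2/3*8/13 = 359/546
P(B|A) = P(A|B)P(B)/P(A) = (45/182)/(359/546) = 135/359

135/359


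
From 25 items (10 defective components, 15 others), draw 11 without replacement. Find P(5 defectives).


P(X=5) = C(10,5)*C(15,6) / C(25,11)
= 252*5005 / 4457400
= 1261260/4457400 = 21021/74290

21021/74290


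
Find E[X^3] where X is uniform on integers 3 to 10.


E[X^3] = (1/8) * sum(x^3 for x=3..10)
= 3016/8 = 377

377


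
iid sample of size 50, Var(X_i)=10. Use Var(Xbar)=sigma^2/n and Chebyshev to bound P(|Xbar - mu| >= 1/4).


Var(Xbar) = Var(X)/n = 10/50
Chebyshev: P(|Xbar-mu| >= 1/4) <= Var(Xbar)/(1/4)^2 = (1/5)/(1/16) = 16/5
Bound exceeds 1, so trivial bound: 1

1


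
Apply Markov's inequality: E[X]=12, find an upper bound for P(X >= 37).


Markov: P(X >= a) <= E[X]/a
P(X >= 37) <= 12/37

12/37


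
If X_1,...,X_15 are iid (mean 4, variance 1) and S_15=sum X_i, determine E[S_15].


E[S_n] = n*E[X_1] = 15*4 = 60

60


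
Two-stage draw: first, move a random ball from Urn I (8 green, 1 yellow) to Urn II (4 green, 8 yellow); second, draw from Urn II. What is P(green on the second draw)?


P(transfer green) = 8/9; P(transfer yellow) = 1/9
If green transferred: Urn II has 5 green of 13, so P(green|green moved) = 5/13
If yellow transferred: Urn II has 4 green of 13, so P(green|yellow moved) = 4/13
By total probability: P(green) = 8/9*5/13 + 1/9*4/13 = 44/117

44/117


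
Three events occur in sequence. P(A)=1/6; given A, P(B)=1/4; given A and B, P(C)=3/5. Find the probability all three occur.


P(A∩B∩C) = P(A) * P(B|A) * P(C|A∩B)
= 1/6 * 1/4 * 3/5
= 1/24 * 3/5 = 1/40

1/40


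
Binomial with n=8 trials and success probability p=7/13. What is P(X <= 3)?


P(X<=3) = P(X=0) + P(X=1) + P(X=2) + P(X=3)
= 1679616/815730721 + 15676416/815730721 + 64012032/815730721 + 149361408/815730721
= 230729472/815730721

230729472/815730721


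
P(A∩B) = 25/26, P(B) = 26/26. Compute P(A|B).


P(A|B) = P(A∩B)/P(B) = (25/26)/(26/26) = 25/26

25/26


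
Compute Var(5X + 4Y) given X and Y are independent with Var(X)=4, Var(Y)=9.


Independence => Cov(X,Y)=0
Var(5X + 4Y) = 5^2*Var(X) + 4^2*Var(Y)
= 25*4 + 16*9 = 244

244


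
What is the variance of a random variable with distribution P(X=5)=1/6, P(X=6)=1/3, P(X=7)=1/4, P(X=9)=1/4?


E[X] = 41/6, E[X^2] = 146/3
Var(X) = E[X^2] - (E[X])^2 = 146/3 - (41/6)^2 = 71/36

71/36
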